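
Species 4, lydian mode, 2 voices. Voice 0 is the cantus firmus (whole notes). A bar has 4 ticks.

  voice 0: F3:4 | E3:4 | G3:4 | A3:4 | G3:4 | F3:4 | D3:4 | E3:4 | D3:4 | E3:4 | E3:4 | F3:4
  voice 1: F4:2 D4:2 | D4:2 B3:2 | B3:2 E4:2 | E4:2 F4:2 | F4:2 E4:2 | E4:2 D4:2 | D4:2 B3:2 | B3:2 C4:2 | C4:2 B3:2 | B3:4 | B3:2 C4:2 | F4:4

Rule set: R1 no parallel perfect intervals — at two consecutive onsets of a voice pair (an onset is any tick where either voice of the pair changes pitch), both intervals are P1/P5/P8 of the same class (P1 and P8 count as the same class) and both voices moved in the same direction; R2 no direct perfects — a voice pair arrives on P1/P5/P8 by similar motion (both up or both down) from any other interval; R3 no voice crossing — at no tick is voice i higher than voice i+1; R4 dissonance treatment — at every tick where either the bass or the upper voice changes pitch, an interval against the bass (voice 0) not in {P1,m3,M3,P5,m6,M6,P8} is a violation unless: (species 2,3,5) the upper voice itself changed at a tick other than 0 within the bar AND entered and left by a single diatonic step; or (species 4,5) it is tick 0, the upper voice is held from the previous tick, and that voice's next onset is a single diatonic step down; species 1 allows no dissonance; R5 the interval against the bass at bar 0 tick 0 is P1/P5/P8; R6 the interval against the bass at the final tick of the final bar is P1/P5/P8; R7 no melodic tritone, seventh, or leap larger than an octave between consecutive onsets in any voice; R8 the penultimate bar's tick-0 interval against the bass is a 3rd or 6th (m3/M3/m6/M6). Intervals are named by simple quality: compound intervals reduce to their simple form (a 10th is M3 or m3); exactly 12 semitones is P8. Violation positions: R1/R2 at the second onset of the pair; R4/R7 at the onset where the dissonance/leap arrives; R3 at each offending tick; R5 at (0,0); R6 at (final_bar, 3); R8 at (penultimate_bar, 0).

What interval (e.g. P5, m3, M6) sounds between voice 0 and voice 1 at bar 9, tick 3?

P5

voice 0=E3 voice 1=B3 -> P5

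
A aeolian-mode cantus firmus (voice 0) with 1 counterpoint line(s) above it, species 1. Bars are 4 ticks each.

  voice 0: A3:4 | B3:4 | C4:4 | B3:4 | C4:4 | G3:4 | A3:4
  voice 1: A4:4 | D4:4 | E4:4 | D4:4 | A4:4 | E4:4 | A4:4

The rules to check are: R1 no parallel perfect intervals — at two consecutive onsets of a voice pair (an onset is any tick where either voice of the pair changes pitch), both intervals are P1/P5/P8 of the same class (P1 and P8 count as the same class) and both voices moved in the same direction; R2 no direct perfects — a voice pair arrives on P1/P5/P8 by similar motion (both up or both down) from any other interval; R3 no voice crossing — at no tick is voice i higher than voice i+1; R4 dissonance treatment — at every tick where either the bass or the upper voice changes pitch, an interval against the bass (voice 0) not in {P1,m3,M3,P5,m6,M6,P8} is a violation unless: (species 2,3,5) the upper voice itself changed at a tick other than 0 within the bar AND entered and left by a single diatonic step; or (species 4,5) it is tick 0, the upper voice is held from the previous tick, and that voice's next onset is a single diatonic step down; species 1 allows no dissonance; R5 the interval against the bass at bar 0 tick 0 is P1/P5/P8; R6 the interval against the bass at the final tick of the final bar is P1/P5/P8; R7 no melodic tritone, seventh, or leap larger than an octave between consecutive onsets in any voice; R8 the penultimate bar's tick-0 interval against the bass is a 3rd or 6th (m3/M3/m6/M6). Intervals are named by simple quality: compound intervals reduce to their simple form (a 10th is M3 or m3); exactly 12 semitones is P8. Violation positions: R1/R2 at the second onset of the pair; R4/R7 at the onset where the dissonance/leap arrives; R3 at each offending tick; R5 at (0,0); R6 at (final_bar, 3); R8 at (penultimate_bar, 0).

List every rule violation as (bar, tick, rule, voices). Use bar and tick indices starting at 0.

(6, 0, R2, (0, 1))

bar 0: v0=A3 v1=A4 downbeat P8
bar 1: v0=B3 v1=D4 downbeat m3
bar 2: v0=C4 v1=E4 downbeat M3
bar 3: v0=B3 v1=D4 downbeat m3
bar 4: v0=C4 v1=A4 downbeat M6
bar 5: v0=G3 v1=E4 downbeat M6
bar 6: v0=A3 v1=A4 downbeat P8
  -> R2 @ bar 6 tick 0 v(0, 1): G3/E4 M6 -> A3/A4 P8 similar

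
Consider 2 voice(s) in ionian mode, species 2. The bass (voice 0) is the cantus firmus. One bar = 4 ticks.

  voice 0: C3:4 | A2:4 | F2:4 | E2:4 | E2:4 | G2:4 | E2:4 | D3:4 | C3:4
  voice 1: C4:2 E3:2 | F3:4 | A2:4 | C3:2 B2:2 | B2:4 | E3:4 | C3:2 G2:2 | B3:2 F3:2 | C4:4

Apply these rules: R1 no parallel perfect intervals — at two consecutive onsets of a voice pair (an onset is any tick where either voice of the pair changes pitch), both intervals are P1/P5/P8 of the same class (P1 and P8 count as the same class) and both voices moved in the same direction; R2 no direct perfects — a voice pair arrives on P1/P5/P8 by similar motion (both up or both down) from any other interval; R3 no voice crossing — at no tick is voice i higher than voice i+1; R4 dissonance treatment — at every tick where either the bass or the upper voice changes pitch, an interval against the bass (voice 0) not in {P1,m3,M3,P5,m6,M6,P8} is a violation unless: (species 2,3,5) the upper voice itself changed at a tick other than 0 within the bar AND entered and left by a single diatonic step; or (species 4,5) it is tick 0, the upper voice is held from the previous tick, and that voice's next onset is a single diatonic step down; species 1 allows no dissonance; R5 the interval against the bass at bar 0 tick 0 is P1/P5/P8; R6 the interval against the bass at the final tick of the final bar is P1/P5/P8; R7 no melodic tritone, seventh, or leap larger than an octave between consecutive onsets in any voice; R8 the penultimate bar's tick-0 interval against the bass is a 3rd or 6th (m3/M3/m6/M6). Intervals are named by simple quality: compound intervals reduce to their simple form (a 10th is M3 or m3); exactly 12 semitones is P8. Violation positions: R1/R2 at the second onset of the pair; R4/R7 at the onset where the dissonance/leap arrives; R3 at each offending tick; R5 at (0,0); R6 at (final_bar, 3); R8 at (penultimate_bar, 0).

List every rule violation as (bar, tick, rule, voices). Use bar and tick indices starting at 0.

(7, 0, R7, (0,))
(7, 0, R7, (1,))
(7, 2, R7, (1,))

bar 0: v0=C3 v1=C4 downbeat P8
bar 1: v0=A2 v1=F3 downbeat m6
bar 2: v0=F2 v1=A2 downbeat M3
bar 3: v0=E2 v1=C3 downbeat m6
bar 4: v0=E2 v1=B2 downbeat P5
bar 5: v0=G2 v1=E3 downbeat M6
bar 6: v0=E2 v1=C3 downbeat m6
bar 7: v0=D3 v1=B3 downbeat M6
bar 8: v0=C3 v1=C4 downbeat P8
  -> R7 @ bar 7 tick 0 v(0,): E2->D3 leap 10st
  -> R7 @ bar 7 tick 0 v(1,): G2->B3 leap 16st
  -> R7 @ bar 7 tick 2 v(1,): B3->F3 leap 6st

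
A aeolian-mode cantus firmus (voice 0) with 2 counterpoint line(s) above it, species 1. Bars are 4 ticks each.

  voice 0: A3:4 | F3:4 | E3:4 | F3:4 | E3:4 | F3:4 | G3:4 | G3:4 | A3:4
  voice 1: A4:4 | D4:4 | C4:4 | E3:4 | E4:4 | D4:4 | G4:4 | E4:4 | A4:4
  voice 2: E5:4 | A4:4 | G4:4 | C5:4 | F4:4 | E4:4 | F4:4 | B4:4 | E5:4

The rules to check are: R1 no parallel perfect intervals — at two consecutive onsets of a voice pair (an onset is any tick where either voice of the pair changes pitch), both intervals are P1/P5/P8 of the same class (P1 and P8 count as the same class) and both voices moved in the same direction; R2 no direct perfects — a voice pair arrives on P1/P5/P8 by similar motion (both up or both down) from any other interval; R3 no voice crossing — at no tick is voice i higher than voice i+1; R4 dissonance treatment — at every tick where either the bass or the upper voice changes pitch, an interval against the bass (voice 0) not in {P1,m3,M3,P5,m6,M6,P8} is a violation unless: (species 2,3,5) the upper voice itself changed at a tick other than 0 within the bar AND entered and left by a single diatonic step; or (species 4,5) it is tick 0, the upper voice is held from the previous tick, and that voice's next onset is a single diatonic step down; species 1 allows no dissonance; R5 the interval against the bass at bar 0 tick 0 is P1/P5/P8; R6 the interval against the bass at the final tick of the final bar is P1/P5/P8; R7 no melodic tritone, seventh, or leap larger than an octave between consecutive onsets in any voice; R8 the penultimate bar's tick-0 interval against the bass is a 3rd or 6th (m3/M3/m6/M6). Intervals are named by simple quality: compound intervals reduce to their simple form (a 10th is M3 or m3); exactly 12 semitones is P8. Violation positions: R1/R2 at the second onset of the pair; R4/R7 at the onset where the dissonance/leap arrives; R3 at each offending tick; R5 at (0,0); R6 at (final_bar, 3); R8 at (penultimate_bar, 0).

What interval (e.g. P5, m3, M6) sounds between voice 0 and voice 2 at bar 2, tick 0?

m3

voice 0=E3 voice 2=G4 -> m3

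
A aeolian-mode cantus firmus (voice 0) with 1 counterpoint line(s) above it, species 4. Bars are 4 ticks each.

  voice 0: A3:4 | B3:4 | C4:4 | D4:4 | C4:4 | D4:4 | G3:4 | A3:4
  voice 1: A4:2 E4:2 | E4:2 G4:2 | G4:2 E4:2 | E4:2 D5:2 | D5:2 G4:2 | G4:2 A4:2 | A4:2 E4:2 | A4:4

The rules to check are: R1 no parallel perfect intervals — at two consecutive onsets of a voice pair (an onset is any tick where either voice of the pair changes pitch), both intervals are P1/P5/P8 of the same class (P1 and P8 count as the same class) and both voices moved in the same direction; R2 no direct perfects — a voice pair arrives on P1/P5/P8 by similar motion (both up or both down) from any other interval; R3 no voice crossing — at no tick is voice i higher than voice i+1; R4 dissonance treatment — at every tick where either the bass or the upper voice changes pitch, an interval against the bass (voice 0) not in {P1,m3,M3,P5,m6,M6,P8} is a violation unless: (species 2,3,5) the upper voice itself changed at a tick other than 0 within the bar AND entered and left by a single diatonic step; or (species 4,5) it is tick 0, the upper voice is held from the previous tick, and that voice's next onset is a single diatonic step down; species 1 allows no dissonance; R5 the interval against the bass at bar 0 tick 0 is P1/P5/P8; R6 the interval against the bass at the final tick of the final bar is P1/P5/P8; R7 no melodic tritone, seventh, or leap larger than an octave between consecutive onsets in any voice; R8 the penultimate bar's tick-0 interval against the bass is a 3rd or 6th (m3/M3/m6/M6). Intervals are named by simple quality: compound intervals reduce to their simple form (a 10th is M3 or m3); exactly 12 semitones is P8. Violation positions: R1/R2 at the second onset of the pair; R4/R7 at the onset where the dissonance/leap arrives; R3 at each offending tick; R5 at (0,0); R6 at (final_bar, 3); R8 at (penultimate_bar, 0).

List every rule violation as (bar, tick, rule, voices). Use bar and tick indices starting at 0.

bar 0: v0=A3 v1=A4 downbeat P8
bar 1: v0=B3 v1=E4 downbeat P4
bar 2: v0=C4 v1=G4 downbeat P5
bar 3: v0=D4 v1=E4 downbeat M2
bar 4: v0=C4 v1=D5 downbeat M2
bar 5: v0=D4 v1=G4 downbeat P4
bar 6: v0=G3 v1=A4 downbeat M2
bar 7: v0=A3 v1=A4 downbeat P8
  -> R4 @ bar 1 tick 0 v(0, 1): B3/E4 P4 untreated
  -> R4 @ bar 3 tick 0 v(0, 1): D4/E4 M2 untreated
  -> R7 @ bar 3 tick 2 v(1,): E4->D5 leap 10st
  -> R4 @ bar 4 tick 0 v(0, 1): C4/D5 M2 untreated
  -> R4 @ bar 5 tick 0 v(0, 1): D4/G4 P4 untreated
  -> R4 @ bar 6 tick 0 v(0, 1): G3/A4 M2 untreated
  -> R8 @ bar 6 tick 0 v(0, 1): penult M2 not 3rd/6th
  -> R2 @ bar 7 tick 0 v(0, 1): G3/E4 M6 -> A3/A4 P8 similar

(1, 0, R4, (0, 1))
(3, 0, R4, (0, 1))
(3, 2, R7, (1,))
(4, 0, R4, (0, 1))
(5, 0, R4, (0, 1))
(6, 0, R4, (0, 1))
(6, 0, R8, (0, 1))
(7, 0, R2, (0, 1))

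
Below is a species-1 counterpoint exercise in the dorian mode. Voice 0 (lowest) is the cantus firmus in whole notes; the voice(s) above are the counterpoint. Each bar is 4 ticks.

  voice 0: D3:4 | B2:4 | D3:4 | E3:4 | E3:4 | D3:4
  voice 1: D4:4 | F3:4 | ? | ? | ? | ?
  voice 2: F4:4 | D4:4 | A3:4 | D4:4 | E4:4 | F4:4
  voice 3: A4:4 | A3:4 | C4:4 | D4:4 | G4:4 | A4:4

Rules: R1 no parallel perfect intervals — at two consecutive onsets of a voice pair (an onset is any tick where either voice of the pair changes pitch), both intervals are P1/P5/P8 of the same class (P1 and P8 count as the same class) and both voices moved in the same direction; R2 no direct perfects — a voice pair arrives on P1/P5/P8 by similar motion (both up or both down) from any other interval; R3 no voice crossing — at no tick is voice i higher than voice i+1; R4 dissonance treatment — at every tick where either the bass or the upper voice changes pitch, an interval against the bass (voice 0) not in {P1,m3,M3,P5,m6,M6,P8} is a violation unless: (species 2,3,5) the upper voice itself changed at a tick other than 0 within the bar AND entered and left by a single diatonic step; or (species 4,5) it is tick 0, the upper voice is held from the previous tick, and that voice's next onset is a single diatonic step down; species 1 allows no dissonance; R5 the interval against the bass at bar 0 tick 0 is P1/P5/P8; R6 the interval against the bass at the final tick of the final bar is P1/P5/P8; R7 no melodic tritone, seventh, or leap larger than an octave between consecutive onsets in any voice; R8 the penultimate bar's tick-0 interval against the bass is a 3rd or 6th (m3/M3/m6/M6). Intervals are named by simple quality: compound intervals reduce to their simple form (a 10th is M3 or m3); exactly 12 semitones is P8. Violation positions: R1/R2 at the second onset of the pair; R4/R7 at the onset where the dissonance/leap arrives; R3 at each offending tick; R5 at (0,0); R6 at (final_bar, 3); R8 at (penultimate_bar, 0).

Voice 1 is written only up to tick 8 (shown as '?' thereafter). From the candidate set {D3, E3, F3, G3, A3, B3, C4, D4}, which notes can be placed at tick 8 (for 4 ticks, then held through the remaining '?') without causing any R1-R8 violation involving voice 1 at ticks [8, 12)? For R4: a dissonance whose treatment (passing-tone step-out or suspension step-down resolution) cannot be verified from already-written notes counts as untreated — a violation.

{F3}

D3: violates R2
E3: violates R4
F3: legal
G3: violates R4
A3: violates R2
B3: violates R3,R7
C4: violates R2,R3,R4
D4: violates R2,R3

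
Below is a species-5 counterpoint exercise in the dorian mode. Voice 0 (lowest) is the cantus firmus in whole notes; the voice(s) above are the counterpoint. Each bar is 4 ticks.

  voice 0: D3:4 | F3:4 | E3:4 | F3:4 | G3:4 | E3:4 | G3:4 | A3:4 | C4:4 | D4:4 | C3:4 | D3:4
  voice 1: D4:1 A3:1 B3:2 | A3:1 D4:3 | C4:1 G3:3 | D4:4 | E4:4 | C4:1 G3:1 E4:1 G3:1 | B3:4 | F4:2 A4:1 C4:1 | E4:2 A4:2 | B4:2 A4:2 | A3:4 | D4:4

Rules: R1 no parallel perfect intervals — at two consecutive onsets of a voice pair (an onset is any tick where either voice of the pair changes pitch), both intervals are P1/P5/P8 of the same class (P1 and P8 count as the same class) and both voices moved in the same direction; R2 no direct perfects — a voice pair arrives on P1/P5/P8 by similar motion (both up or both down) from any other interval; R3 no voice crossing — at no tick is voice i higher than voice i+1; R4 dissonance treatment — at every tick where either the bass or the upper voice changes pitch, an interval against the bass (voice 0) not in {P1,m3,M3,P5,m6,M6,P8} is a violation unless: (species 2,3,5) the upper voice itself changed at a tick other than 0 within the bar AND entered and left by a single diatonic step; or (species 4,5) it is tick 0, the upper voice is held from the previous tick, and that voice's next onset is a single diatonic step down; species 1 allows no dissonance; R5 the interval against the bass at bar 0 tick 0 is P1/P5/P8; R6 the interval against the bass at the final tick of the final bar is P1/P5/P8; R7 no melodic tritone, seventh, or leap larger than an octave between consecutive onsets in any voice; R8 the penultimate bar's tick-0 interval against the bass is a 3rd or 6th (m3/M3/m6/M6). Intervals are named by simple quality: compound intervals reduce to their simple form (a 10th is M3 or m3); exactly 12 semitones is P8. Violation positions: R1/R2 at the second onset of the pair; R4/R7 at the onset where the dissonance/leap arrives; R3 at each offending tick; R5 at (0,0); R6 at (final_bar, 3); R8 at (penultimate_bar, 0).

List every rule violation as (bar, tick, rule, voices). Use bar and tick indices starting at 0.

bar 0: v0=D3 v1=D4 downbeat P8
bar 1: v0=F3 v1=A3 downbeat M3
bar 2: v0=E3 v1=C4 downbeat m6
bar 3: v0=F3 v1=D4 downbeat M6
bar 4: v0=G3 v1=E4 downbeat M6
bar 5: v0=E3 v1=C4 downbeat m6
bar 6: v0=G3 v1=B3 downbeat M3
bar 7: v0=A3 v1=F4 downbeat m6
bar 8: v0=C4 v1=E4 downbeat M3
bar 9: v0=D4 v1=B4 downbeat M6
bar 10: v0=C3 v1=A3 downbeat M6
bar 11: v0=D3 v1=D4 downbeat P8
  -> R7 @ bar 7 tick 0 v(1,): B3->F4 leap 6st
  -> R7 @ bar 10 tick 0 v(0,): D4->C3 leap 14st
  -> R2 @ bar 11 tick 0 v(0, 1): C3/A3 M6 -> D3/D4 P8 similar

(7, 0, R7, (1,))
(10, 0, R7, (0,))
(11, 0, R2, (0, 1))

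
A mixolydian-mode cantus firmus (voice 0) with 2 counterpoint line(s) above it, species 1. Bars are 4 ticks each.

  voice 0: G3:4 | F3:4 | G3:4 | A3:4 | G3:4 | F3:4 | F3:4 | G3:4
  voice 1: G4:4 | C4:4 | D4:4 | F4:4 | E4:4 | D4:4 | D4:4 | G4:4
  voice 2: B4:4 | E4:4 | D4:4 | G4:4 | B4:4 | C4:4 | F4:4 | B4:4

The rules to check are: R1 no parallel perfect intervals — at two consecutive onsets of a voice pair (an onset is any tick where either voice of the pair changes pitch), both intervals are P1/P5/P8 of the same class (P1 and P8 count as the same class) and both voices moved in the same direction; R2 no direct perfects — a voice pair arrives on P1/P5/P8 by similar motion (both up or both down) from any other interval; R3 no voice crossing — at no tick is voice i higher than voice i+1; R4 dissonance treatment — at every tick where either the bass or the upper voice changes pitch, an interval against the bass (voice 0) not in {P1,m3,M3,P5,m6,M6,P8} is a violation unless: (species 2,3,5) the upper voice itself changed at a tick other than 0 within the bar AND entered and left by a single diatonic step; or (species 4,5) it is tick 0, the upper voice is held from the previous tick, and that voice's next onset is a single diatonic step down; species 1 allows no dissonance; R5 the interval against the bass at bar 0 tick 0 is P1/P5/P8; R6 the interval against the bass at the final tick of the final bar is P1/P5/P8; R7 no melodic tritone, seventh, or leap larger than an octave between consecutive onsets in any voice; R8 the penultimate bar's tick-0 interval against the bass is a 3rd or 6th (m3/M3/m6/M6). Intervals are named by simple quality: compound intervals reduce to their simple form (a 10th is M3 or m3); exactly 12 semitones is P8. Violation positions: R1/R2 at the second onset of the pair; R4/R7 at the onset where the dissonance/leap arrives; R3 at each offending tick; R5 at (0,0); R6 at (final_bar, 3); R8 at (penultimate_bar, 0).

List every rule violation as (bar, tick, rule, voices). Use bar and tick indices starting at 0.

bar 0: v0=G3 v1=G4 v2=B4 downbeat M3
bar 1: v0=F3 v1=C4 v2=E4 downbeat M7
bar 2: v0=G3 v1=D4 v2=D4 downbeat P5
bar 3: v0=A3 v1=F4 v2=G4 downbeat m7
bar 4: v0=G3 v1=E4 v2=B4 downbeat M3
bar 5: v0=F3 v1=D4 v2=C4 downbeat P5
bar 6: v0=F3 v1=D4 v2=F4 downbeat P8
bar 7: v0=G3 v1=G4 v2=B4 downbeat M3
  -> R5 @ bar 0 tick 0 v(0, 2): opens on M3
  -> R2 @ bar 1 tick 0 v(0, 1): G3/G4 P8 -> F3/C4 P5 similar
  -> R4 @ bar 1 tick 0 v(0, 2): F3/E4 M7 untreated
  -> R1 @ bar 2 tick 0 v(0, 1): F3/C4 P5 -> G3/D4 P5 similar
  -> R4 @ bar 3 tick 0 v(0, 2): A3/G4 m7 untreated
  -> R2 @ bar 5 tick 0 v(0, 2): G3/B4 M3 -> F3/C4 P5 similar
  -> R3 @ bar 5 tick 0 v(1, 2): D4 above C4
  -> R7 @ bar 5 tick 0 v(2,): B4->C4 leap 11st
  -> R3 @ bar 5 tick 1 v(1, 2): D4 above C4
  -> R3 @ bar 5 tick 2 v(1, 2): D4 above C4
  -> R3 @ bar 5 tick 3 v(1, 2): D4 above C4
  -> R8 @ bar 6 tick 0 v(0, 2): penult P8 not 3rd/6th
  -> R2 @ bar 7 tick 0 v(0, 1): F3/D4 M6 -> G3/G4 P8 similar
  -> R7 @ bar 7 tick 0 v(2,): F4->B4 leap 6st
  -> R6 @ bar 7 tick 3 v(0, 2): closes on M3

(0, 0, R5, (0, 2))
(1, 0, R2, (0, 1))
(1, 0, R4, (0, 2))
(2, 0, R1, (0, 1))
(3, 0, R4, (0, 2))
(5, 0, R2, (0, 2))
(5, 0, R3, (1, 2))
(5, 0, R7, (2,))
(5, 1, R3, (1, 2))
(5, 2, R3, (1, 2))
(5, 3, R3, (1, 2))
(6, 0, R8, (0, 2))
(7, 0, R2, (0, 1))
(7, 0, R7, (2,))
(7, 3, R6, (0, 2))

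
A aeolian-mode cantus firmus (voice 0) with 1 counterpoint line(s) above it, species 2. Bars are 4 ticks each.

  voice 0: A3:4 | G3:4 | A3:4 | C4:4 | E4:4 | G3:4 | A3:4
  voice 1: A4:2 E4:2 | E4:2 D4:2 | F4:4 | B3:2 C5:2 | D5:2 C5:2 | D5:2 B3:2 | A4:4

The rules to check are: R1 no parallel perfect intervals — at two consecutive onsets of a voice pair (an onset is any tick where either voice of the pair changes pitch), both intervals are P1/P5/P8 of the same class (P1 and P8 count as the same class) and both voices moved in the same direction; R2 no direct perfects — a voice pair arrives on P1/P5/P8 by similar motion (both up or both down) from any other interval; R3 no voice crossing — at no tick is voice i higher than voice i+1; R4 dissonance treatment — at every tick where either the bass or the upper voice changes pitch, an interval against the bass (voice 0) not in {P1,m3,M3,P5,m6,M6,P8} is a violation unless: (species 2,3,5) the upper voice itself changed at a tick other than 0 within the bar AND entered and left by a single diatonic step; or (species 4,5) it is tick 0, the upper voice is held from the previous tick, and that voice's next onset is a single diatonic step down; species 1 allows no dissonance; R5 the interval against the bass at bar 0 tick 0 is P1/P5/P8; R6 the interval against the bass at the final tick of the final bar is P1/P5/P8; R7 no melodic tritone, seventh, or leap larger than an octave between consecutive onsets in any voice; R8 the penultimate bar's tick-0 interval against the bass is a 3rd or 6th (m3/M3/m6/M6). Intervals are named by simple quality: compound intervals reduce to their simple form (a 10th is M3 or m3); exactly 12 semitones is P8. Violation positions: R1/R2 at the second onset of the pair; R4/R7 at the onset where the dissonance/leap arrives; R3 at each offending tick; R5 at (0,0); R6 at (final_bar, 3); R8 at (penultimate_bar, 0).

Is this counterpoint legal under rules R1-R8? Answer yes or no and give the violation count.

No (10 violations)

bar 0: v0=A3 v1=A4 (P8)
bar 1: v0=G3 v1=E4 (M6)
bar 2: v0=A3 v1=F4 (m6)
bar 3: v0=C4 v1=B3 (m2)
bar 4: v0=E4 v1=D5 (m7)
bar 5: v0=G3 v1=D5 (P5)
bar 6: v0=A3 v1=A4 (P8)
  R3 @ bar3.0: C4 above B3
  R4 @ bar3.0: C4/B3 m2 untreated
  R7 @ bar3.0: F4->B3 leap 6st
  R3 @ bar3.1: C4 above B3
  R7 @ bar3.2: B3->C5 leap 13st
  R4 @ bar4.0: E4/D5 m7 untreated
  R8 @ bar5.0: penult P5 not 3rd/6th
  R7 @ bar5.2: D5->B3 leap 15st
  R2 @ bar6.0: G3/B3 M3 -> A3/A4 P8 similar
  R7 @ bar6.0: B3->A4 leap 10st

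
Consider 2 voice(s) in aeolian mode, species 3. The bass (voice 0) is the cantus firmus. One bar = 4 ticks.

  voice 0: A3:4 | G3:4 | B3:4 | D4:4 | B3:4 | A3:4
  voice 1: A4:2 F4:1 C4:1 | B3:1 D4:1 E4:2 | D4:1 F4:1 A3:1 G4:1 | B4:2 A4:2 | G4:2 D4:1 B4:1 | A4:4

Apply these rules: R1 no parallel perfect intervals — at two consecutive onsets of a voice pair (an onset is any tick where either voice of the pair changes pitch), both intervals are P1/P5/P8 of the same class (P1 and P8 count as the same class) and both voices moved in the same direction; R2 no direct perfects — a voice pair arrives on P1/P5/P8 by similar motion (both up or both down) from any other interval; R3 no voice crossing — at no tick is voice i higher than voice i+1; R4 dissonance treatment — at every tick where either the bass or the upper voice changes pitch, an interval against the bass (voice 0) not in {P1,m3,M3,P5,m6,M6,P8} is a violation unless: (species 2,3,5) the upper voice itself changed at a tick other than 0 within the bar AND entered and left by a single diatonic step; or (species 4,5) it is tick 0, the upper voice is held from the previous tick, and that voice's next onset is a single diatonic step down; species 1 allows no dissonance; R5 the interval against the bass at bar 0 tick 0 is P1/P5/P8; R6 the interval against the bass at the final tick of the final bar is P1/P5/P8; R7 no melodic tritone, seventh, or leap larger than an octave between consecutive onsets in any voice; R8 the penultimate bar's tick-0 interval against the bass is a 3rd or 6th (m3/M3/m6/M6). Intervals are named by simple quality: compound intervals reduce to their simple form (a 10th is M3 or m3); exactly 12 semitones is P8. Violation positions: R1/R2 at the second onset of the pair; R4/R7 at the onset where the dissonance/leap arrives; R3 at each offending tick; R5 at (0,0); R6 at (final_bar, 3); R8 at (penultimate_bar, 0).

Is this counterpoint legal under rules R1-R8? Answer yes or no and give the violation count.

No (5 violations)

bar 0: v0=A3 v1=A4 (P8)
bar 1: v0=G3 v1=B3 (M3)
bar 2: v0=B3 v1=D4 (m3)
bar 3: v0=D4 v1=B4 (M6)
bar 4: v0=B3 v1=G4 (m6)
bar 5: v0=A3 v1=A4 (P8)
  R4 @ bar2.1: B3/F4 TT untreated
  R3 @ bar2.2: B3 above A3
  R4 @ bar2.2: B3/A3 M2 untreated
  R7 @ bar2.3: A3->G4 leap 10st
  R1 @ bar5.0: B3/B4 P8 -> A3/A4 P8 similar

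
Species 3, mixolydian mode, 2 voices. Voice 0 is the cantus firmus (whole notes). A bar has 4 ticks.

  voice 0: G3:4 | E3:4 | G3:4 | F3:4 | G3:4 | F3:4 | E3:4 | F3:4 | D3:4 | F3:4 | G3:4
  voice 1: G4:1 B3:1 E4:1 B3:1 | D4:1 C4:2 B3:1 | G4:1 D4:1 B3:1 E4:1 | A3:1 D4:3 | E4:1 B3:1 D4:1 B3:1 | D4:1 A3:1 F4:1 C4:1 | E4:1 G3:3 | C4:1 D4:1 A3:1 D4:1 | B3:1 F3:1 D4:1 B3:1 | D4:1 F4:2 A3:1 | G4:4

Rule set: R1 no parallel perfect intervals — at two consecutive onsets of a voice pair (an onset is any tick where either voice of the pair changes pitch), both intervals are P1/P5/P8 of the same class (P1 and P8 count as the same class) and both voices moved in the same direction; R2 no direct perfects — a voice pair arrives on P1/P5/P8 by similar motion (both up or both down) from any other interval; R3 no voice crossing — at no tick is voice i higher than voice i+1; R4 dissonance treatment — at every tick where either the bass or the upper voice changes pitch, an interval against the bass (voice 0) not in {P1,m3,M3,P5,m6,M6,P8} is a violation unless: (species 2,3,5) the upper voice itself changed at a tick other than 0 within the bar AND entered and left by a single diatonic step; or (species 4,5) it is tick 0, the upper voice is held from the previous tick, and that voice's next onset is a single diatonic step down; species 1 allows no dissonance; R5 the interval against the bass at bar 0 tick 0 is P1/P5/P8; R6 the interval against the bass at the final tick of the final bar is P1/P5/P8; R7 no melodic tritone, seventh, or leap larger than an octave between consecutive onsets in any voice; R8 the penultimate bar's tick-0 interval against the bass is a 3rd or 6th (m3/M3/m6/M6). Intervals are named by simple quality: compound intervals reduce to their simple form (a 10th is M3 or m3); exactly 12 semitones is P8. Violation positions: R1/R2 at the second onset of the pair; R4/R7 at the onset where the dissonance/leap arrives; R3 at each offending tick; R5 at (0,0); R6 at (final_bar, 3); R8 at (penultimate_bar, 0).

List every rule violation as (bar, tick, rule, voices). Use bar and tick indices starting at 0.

(1, 0, R4, (0, 1))
(2, 0, R2, (0, 1))
(7, 0, R2, (0, 1))
(8, 1, R7, (1,))
(10, 0, R2, (0, 1))
(10, 0, R7, (1,))

bar 0: v0=G3 v1=G4 downbeat P8
bar 1: v0=E3 v1=D4 downbeat m7
bar 2: v0=G3 v1=G4 downbeat P8
bar 3: v0=F3 v1=A3 downbeat M3
bar 4: v0=G3 v1=E4 downbeat M6
bar 5: v0=F3 v1=D4 downbeat M6
bar 6: v0=E3 v1=E4 downbeat P8
bar 7: v0=F3 v1=C4 downbeat P5
bar 8: v0=D3 v1=B3 downbeat M6
bar 9: v0=F3 v1=D4 downbeat M6
bar 10: v0=G3 v1=G4 downbeat P8
  -> R4 @ bar 1 tick 0 v(0, 1): E3/D4 m7 untreated
  -> R2 @ bar 2 tick 0 v(0, 1): E3/B3 P5 -> G3/G4 P8 similar
  -> R2 @ bar 7 tick 0 v(0, 1): E3/G3 m3 -> F3/C4 P5 similar
  -> R7 @ bar 8 tick 1 v(1,): B3->F3 leap 6st
  -> R2 @ bar 10 tick 0 v(0, 1): F3/A3 M3 -> G3/G4 P8 similar
  -> R7 @ bar 10 tick 0 v(1,): A3->G4 leap 10st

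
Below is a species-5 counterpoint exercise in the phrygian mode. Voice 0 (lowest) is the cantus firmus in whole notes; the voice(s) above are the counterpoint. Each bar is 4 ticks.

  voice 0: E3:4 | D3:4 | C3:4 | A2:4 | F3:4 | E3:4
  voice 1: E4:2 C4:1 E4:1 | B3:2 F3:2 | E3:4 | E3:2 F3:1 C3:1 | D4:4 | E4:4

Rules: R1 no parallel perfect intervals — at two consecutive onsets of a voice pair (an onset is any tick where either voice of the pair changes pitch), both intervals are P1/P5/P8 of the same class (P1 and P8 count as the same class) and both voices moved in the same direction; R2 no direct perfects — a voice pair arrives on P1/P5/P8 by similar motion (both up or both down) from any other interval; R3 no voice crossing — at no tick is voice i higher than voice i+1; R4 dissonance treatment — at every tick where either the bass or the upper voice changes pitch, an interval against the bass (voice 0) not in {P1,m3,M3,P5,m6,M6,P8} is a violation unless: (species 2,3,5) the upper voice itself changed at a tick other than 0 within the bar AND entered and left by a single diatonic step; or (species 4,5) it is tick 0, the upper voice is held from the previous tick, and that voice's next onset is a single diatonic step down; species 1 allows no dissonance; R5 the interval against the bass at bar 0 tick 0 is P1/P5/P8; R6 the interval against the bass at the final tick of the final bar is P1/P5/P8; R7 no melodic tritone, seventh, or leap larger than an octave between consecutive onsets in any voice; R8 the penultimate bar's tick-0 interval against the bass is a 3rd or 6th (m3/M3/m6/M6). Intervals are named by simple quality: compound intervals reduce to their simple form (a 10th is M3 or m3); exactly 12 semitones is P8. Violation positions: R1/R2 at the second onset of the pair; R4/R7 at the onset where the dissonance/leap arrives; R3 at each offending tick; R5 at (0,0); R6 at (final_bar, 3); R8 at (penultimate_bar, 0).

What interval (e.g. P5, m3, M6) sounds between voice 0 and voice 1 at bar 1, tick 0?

M6

voice 0=D3 voice 1=B3 -> M6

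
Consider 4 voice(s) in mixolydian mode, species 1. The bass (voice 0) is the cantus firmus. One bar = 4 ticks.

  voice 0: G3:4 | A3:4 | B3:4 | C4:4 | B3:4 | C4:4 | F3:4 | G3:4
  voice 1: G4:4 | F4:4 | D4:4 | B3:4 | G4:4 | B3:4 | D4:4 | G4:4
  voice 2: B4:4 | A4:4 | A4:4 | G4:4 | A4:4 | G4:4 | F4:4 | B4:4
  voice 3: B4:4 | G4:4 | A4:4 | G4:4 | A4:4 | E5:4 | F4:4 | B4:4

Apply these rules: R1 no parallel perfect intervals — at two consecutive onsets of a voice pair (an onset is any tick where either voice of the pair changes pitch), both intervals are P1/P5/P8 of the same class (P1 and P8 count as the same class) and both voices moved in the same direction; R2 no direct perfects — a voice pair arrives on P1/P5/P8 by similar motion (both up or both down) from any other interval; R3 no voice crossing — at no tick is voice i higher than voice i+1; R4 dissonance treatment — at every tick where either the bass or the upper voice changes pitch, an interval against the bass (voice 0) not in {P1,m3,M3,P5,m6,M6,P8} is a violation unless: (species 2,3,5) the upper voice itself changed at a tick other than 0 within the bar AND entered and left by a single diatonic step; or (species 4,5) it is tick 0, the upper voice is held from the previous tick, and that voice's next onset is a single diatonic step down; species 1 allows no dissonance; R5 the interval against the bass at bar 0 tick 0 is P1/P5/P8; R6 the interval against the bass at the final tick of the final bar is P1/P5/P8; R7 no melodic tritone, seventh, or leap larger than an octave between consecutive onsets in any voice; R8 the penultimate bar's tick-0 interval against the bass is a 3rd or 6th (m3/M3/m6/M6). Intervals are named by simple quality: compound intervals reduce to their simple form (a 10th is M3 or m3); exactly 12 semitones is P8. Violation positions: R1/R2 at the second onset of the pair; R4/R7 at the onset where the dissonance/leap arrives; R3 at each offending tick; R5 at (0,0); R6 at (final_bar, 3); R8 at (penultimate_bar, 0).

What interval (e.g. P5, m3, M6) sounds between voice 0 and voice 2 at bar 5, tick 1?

voice 0=C4 voice 2=G4 -> P5

P5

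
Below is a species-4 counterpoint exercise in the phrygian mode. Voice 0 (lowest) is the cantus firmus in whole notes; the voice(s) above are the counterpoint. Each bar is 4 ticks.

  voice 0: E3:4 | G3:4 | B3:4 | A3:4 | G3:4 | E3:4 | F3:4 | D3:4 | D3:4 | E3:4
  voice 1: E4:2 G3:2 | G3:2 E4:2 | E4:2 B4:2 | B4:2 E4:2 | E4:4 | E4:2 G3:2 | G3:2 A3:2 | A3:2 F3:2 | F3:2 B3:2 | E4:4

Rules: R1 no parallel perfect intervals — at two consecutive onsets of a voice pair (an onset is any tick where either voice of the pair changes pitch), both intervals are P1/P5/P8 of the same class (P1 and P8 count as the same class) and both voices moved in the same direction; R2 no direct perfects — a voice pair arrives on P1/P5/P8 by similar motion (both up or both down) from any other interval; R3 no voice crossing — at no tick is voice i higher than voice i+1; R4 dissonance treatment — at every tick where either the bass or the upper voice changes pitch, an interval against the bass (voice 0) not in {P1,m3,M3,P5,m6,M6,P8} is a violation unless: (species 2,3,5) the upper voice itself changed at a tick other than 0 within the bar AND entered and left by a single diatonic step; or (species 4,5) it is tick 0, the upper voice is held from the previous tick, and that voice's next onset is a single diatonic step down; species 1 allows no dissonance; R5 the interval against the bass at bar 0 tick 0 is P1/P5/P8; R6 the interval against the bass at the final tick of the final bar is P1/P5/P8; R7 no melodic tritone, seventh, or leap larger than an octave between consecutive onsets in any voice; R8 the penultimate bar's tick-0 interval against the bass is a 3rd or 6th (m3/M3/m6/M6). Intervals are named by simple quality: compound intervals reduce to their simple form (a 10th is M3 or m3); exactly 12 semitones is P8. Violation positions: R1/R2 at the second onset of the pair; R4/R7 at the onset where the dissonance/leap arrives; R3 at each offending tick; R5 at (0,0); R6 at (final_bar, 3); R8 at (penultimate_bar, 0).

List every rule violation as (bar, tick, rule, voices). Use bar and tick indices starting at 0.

(2, 0, R4, (0, 1))
(3, 0, R4, (0, 1))
(6, 0, R4, (0, 1))
(8, 2, R7, (1,))
(9, 0, R2, (0, 1))

bar 0: v0=E3 v1=E4 downbeat P8
bar 1: v0=G3 v1=G3 downbeat P1
bar 2: v0=B3 v1=E4 downbeat P4
bar 3: v0=A3 v1=B4 downbeat M2
bar 4: v0=G3 v1=E4 downbeat M6
bar 5: v0=E3 v1=E4 downbeat P8
bar 6: v0=F3 v1=G3 downbeat M2
bar 7: v0=D3 v1=A3 downbeat P5
bar 8: v0=D3 v1=F3 downbeat m3
bar 9: v0=E3 v1=E4 downbeat P8
  -> R4 @ bar 2 tick 0 v(0, 1): B3/E4 P4 untreated
  -> R4 @ bar 3 tick 0 v(0, 1): A3/B4 M2 untreated
  -> R4 @ bar 6 tick 0 v(0, 1): F3/G3 M2 untreated
  -> R7 @ bar 8 tick 2 v(1,): F3->B3 leap 6st
  -> R2 @ bar 9 tick 0 v(0, 1): D3/B3 M6 -> E3/E4 P8 similar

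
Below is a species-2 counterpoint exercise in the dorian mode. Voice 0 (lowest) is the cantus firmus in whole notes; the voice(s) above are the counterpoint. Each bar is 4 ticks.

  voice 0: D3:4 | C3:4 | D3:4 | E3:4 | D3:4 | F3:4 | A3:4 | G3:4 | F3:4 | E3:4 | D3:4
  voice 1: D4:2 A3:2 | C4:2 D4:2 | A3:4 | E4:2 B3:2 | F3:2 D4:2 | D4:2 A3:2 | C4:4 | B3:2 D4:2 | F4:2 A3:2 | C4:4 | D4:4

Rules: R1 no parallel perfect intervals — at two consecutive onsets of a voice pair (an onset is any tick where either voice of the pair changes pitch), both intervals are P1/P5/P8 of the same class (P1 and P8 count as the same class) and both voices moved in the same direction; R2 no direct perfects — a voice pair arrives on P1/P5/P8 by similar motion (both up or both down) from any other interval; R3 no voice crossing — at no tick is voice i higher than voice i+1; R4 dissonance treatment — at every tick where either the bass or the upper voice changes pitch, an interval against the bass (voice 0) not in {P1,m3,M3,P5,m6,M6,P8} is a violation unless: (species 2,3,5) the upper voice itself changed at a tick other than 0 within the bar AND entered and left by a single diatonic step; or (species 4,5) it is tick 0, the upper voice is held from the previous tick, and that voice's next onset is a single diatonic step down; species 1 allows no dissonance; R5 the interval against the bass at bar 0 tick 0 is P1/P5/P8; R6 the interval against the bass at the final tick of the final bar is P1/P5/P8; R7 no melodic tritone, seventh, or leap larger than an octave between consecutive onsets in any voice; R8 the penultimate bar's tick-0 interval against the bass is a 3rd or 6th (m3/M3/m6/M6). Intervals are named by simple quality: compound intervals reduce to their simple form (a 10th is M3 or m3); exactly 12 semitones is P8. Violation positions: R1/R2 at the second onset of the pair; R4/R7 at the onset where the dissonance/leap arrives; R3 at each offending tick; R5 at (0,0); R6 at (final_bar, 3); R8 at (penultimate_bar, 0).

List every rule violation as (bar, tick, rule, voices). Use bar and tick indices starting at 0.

(1, 2, R4, (0, 1))
(3, 0, R2, (0, 1))
(4, 0, R7, (1,))

bar 0: v0=D3 v1=D4 downbeat P8
bar 1: v0=C3 v1=C4 downbeat P8
bar 2: v0=D3 v1=A3 downbeat P5
bar 3: v0=E3 v1=E4 downbeat P8
bar 4: v0=D3 v1=F3 downbeat m3
bar 5: v0=F3 v1=D4 downbeat M6
bar 6: v0=A3 v1=C4 downbeat m3
bar 7: v0=G3 v1=B3 downbeat M3
bar 8: v0=F3 v1=F4 downbeat P8
bar 9: v0=E3 v1=C4 downbeat m6
bar 10: v0=D3 v1=D4 downbeat P8
  -> R4 @ bar 1 tick 2 v(0, 1): C3/D4 M2 untreated
  -> R2 @ bar 3 tick 0 v(0, 1): D3/A3 P5 -> E3/E4 P8 similar
  -> R7 @ bar 4 tick 0 v(1,): B3->F3 leap 6st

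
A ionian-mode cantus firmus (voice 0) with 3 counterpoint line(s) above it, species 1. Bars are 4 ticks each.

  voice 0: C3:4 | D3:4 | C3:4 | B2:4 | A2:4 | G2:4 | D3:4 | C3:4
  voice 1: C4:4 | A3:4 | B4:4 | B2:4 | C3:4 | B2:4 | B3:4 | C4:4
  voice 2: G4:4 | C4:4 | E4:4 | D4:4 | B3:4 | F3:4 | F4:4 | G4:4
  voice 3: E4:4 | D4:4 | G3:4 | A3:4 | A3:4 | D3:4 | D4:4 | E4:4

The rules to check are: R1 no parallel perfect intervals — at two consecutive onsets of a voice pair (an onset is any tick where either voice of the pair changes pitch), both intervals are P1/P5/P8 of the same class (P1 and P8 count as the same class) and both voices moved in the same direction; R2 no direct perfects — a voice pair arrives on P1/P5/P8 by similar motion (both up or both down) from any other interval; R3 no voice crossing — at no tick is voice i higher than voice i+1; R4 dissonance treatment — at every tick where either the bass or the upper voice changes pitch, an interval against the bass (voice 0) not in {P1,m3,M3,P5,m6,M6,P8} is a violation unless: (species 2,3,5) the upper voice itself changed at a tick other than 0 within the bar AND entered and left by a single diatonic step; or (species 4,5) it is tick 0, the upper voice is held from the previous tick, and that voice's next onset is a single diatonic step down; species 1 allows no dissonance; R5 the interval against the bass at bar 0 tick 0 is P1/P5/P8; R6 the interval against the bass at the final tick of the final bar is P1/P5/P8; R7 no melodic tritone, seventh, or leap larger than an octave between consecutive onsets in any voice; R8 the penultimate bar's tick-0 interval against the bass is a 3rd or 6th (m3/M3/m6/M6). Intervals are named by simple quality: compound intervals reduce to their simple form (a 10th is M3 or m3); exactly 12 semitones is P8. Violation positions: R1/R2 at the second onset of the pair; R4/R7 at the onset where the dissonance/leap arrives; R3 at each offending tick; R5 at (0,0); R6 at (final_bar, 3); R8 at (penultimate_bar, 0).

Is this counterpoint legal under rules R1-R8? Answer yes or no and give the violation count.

No (49 violations)

bar 0: v0=C3 v1=C4 v2=G4 v3=E4 (M3)
bar 1: v0=D3 v1=A3 v2=C4 v3=D4 (P8)
bar 2: v0=C3 v1=B4 v2=E4 v3=G3 (P5)
bar 3: v0=B2 v1=B2 v2=D4 v3=A3 (m7)
bar 4: v0=A2 v1=C3 v2=B3 v3=A3 (P8)
bar 5: v0=G2 v1=B2 v2=F3 v3=D3 (P5)
bar 6: v0=D3 v1=B3 v2=F4 v3=D4 (P8)
bar 7: v0=C3 v1=C4 v2=G4 v3=E4 (M3)
  R3 @ bar0.0: G4 above E4
  R5 @ bar0.0: opens on M3
  R3 @ bar0.1: G4 above E4
  R3 @ bar0.2: G4 above E4
  R3 @ bar0.3: G4 above E4
  R4 @ bar1.0: D3/C4 m7 untreated
  R2 @ bar2.0: D3/D4 P8 -> C3/G3 P5 similar
  R2 @ bar2.0: A3/C4 m3 -> B4/E4 P5 similar
  R3 @ bar2.0: B4 above E4
  R3 @ bar2.0: E4 above G3
  R4 @ bar2.0: C3/B4 M7 untreated
  R7 @ bar2.0: A3->B4 leap 14st
  R3 @ bar2.1: B4 above E4
  R3 @ bar2.1: E4 above G3
  R3 @ bar2.2: B4 above E4
  R3 @ bar2.2: E4 above G3
  R3 @ bar2.3: B4 above E4
  R3 @ bar2.3: E4 above G3
  R2 @ bar3.0: C3/B4 M7 -> B2/B2 P1 similar
  R3 @ bar3.0: D4 above A3
  R4 @ bar3.0: B2/A3 m7 untreated
  R7 @ bar3.0: B4->B2 leap 24st
  R3 @ bar3.1: D4 above A3
  R3 @ bar3.2: D4 above A3
  R3 @ bar3.3: D4 above A3
  R3 @ bar4.0: B3 above A3
  R4 @ bar4.0: A2/B3 M2 untreated
  R3 @ bar4.1: B3 above A3
  R3 @ bar4.2: B3 above A3
  R3 @ bar4.3: B3 above A3
  R2 @ bar5.0: A2/A3 P8 -> G2/D3 P5 similar
  R3 @ bar5.0: F3 above D3
  R4 @ bar5.0: G2/F3 m7 untreated
  R7 @ bar5.0: B3->F3 leap 6st
  R3 @ bar5.1: F3 above D3
  R3 @ bar5.2: F3 above D3
  R3 @ bar5.3: F3 above D3
  R2 @ bar6.0: G2/D3 P5 -> D3/D4 P8 similar
  R3 @ bar6.0: F4 above D4
  R8 @ bar6.0: penult P8 not 3rd/6th
  R3 @ bar6.1: F4 above D4
  R3 @ bar6.2: F4 above D4
  R3 @ bar6.3: F4 above D4
  R2 @ bar7.0: B3/F4 TT -> C4/G4 P5 similar
  R3 @ bar7.0: G4 above E4
  R3 @ bar7.1: G4 above E4
  R3 @ bar7.2: G4 above E4
  R3 @ bar7.3: G4 above E4
  R6 @ bar7.3: closes on M3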